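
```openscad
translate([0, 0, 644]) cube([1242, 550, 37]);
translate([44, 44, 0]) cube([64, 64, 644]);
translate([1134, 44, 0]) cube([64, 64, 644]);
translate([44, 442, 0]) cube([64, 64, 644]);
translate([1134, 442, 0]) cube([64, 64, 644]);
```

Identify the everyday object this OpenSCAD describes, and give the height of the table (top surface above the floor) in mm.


A table. The table height is 681 mm.

A 1242×550×37 slab sits at z = 644 on four 64 mm square posts — a table. The top surface is at 644 + 37 = 681 mm.


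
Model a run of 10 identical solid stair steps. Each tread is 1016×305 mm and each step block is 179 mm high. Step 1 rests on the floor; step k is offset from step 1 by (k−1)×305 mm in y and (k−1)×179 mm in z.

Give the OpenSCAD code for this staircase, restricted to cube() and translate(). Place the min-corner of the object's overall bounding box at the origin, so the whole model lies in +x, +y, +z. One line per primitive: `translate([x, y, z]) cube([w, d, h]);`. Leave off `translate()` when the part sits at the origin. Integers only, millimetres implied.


cube([1016, 305, 179]);
translate([0, 305, 179]) cube([1016, 305, 179]);
translate([0, 610, 358]) cube([1016, 305, 179]);
translate([0, 915, 537]) cube([1016, 305, 179]);
translate([0, 1220, 716]) cube([1016, 305, 179]);
translate([0, 1525, 895]) cube([1016, 305, 179]);
translate([0, 1830, 1074]) cube([1016, 305, 179]);
translate([0, 2135, 1253]) cube([1016, 305, 179]);
translate([0, 2440, 1432]) cube([1016, 305, 179]);
translate([0, 2745, 1611]) cube([1016, 305, 179]);


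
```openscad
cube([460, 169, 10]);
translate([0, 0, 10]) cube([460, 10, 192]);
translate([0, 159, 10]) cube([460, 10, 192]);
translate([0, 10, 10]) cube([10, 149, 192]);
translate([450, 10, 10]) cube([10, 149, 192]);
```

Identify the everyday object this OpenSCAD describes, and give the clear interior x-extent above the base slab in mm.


An open box. The internal width is 440 mm.

A 460×169 base slab with four walls standing on it — an open box. The base is 460 mm wide and the walls are 10 mm thick, so the internal width is 460 − 2 × 10 = 440 mm.


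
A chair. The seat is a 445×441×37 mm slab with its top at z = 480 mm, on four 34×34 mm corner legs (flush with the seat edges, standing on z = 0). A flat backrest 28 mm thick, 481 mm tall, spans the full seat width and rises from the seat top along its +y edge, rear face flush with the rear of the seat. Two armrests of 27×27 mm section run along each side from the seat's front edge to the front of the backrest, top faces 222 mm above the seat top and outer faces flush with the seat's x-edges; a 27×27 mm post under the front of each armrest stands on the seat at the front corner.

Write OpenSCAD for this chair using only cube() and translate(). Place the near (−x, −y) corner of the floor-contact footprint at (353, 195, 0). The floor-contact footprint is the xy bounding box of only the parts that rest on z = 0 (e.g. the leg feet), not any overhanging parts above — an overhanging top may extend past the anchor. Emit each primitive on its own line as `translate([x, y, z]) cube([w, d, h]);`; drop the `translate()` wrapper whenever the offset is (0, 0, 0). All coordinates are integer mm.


// leg_h = 480 - 37 = 443
// arm post h = 222 - 27 = 195
translate([353, 195, 443]) cube([445, 441, 37]);
translate([353, 195, 0]) cube([34, 34, 443]);
translate([764, 195, 0]) cube([34, 34, 443]);
translate([353, 602, 0]) cube([34, 34, 443]);
translate([764, 602, 0]) cube([34, 34, 443]);
translate([353, 608, 480]) cube([445, 28, 481]);
translate([353, 195, 675]) cube([27, 413, 27]);
translate([771, 195, 675]) cube([27, 413, 27]);
translate([353, 195, 480]) cube([27, 27, 195]);
translate([771, 195, 480]) cube([27, 27, 195]);


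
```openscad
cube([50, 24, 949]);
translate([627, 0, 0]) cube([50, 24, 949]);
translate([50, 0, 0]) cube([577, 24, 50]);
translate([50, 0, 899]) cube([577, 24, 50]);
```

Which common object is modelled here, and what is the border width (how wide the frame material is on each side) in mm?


A picture frame. The border width is 50 mm.

Four thin pieces enclosing a rectangular opening — a picture frame. The two full-height stiles are 949 mm tall; the top rail sits at z = 899 and is 50 mm tall, so the border above the opening is 949 − 899 = 50 mm, matching the stile x-width.


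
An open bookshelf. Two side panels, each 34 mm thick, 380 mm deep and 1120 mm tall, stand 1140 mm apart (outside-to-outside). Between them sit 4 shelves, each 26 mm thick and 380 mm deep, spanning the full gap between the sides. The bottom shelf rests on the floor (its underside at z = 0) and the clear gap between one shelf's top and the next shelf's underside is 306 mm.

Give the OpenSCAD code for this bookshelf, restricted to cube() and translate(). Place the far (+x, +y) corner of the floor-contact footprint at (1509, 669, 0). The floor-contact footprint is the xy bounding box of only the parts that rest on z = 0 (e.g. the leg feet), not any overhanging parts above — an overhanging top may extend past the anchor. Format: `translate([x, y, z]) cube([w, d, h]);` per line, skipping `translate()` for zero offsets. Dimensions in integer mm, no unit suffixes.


translate([369, 289, 0]) cube([34, 380, 1120]);
translate([1475, 289, 0]) cube([34, 380, 1120]);
translate([403, 289, 0]) cube([1072, 380, 26]);
translate([403, 289, 332]) cube([1072, 380, 26]);
translate([403, 289, 664]) cube([1072, 380, 26]);
translate([403, 289, 996]) cube([1072, 380, 26]);


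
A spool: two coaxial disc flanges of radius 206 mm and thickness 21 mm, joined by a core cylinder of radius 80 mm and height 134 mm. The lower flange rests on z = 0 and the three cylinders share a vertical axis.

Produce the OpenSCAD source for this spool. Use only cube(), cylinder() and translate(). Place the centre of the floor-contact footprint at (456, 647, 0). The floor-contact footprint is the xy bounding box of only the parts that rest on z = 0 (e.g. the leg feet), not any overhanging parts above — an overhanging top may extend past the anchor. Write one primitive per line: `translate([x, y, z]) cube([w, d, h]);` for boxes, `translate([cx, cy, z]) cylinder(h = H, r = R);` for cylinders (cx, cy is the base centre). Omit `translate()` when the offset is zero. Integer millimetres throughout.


translate([456, 647, 0]) cylinder(h = 21, r = 206);
translate([456, 647, 21]) cylinder(h = 134, r = 80);
translate([456, 647, 155]) cylinder(h = 21, r = 206);


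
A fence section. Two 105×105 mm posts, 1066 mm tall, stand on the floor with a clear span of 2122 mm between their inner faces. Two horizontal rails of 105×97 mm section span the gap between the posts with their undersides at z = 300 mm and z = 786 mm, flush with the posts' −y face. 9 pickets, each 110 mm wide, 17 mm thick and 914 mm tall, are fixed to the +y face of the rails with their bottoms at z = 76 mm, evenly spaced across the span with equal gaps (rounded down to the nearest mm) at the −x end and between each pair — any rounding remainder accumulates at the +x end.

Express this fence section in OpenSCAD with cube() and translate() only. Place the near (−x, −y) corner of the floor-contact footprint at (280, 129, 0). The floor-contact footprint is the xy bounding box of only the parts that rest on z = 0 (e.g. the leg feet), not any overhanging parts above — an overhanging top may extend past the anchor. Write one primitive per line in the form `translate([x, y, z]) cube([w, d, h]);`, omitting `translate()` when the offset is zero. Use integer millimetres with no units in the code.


translate([280, 129, 0]) cube([105, 105, 1066]);
translate([2507, 129, 0]) cube([105, 105, 1066]);
translate([385, 129, 300]) cube([2122, 105, 97]);
translate([385, 129, 786]) cube([2122, 105, 97]);
translate([498, 234, 76]) cube([110, 17, 914]);
translate([721, 234, 76]) cube([110, 17, 914]);
translate([944, 234, 76]) cube([110, 17, 914]);
translate([1167, 234, 76]) cube([110, 17, 914]);
translate([1390, 234, 76]) cube([110, 17, 914]);
translate([1613, 234, 76]) cube([110, 17, 914]);
translate([1836, 234, 76]) cube([110, 17, 914]);
translate([2059, 234, 76]) cube([110, 17, 914]);
translate([2282, 234, 76]) cube([110, 17, 914]);


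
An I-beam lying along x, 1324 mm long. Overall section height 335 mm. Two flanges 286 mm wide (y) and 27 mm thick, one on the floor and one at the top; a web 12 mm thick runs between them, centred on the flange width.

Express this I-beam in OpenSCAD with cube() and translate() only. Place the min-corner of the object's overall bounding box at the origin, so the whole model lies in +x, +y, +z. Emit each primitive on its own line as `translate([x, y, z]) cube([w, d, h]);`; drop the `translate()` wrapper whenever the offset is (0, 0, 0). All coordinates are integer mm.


cube([1324, 286, 27]);
translate([0, 137, 27]) cube([1324, 12, 281]);
translate([0, 0, 308]) cube([1324, 286, 27]);


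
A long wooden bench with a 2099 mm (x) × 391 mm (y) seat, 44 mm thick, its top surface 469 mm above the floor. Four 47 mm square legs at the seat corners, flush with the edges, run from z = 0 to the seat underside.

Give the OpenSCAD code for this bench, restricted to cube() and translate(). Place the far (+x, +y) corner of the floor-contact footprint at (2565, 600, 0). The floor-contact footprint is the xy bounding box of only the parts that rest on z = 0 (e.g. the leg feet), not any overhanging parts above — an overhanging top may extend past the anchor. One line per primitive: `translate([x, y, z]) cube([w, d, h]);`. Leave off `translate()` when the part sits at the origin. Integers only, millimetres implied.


// leg_h = 469 − 44 = 425
translate([466, 209, 425]) cube([2099, 391, 44]);
translate([466, 209, 0]) cube([47, 47, 425]);
translate([466, 553, 0]) cube([47, 47, 425]);
translate([2518, 209, 0]) cube([47, 47, 425]);
translate([2518, 553, 0]) cube([47, 47, 425]);


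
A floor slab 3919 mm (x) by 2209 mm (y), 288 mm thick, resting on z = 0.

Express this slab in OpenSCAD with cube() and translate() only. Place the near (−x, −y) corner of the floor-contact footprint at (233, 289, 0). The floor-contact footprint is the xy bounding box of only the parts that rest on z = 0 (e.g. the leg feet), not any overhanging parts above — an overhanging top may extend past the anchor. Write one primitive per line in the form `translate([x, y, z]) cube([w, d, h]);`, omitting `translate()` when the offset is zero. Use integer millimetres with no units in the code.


translate([233, 289, 0]) cube([3919, 2209, 288]);


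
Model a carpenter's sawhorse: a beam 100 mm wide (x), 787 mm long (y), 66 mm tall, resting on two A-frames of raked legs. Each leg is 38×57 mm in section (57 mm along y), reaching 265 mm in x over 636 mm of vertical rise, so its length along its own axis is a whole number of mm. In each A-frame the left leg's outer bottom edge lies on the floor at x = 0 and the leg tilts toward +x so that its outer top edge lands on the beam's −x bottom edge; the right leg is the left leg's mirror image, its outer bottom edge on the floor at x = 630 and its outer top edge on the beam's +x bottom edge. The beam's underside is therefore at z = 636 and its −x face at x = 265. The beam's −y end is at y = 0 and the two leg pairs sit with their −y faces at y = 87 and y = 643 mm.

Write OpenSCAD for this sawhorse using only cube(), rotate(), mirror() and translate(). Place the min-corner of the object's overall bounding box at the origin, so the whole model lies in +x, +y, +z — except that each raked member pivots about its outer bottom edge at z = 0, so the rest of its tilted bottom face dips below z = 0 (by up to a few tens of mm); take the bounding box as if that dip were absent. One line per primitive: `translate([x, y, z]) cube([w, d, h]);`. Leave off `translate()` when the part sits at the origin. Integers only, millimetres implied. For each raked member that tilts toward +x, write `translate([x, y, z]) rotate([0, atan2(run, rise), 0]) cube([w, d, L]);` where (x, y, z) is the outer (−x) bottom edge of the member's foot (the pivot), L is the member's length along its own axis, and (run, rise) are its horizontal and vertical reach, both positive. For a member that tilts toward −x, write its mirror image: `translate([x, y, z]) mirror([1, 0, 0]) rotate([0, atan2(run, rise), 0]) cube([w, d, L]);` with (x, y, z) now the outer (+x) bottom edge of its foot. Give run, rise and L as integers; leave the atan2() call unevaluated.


translate([265, 0, 636]) cube([100, 787, 66]);
translate([0, 87, 0]) rotate([0, atan2(265, 636), 0]) cube([38, 57, 689]);
translate([630, 87, 0]) mirror([1, 0, 0]) rotate([0, atan2(265, 636), 0]) cube([38, 57, 689]);
translate([0, 643, 0]) rotate([0, atan2(265, 636), 0]) cube([38, 57, 689]);
translate([630, 643, 0]) mirror([1, 0, 0]) rotate([0, atan2(265, 636), 0]) cube([38, 57, 689]);


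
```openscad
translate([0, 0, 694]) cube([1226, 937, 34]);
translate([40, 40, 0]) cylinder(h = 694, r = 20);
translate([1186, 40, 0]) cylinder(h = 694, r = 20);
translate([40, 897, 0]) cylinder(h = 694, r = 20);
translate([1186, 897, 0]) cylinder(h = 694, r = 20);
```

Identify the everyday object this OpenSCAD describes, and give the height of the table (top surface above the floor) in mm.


A table. The table height is 728 mm.

A 1226×937×34 slab sits at z = 694 on four Ø40 mm round legs — a table. The top surface is at 694 + 34 = 728 mm.


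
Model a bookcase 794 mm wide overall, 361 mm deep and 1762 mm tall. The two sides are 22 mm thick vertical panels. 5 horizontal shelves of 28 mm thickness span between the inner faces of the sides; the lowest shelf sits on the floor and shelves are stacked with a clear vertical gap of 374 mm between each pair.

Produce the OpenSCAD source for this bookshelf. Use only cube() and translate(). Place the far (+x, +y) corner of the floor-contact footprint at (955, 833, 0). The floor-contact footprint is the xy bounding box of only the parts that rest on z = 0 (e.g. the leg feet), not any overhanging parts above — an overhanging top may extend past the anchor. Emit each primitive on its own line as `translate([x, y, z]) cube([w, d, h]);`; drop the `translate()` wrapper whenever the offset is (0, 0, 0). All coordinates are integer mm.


translate([161, 472, 0]) cube([22, 361, 1762]);
translate([933, 472, 0]) cube([22, 361, 1762]);
translate([183, 472, 0]) cube([750, 361, 28]);
translate([183, 472, 402]) cube([750, 361, 28]);
translate([183, 472, 804]) cube([750, 361, 28]);
translate([183, 472, 1206]) cube([750, 361, 28]);
translate([183, 472, 1608]) cube([750, 361, 28]);


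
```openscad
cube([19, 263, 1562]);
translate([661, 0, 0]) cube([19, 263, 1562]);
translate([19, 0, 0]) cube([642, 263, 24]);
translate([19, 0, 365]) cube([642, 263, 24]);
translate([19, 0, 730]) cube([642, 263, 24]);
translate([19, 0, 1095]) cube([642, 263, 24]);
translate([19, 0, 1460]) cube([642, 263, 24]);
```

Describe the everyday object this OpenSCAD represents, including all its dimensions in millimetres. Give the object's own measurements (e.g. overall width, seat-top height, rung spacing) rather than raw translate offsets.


An open bookshelf. Two side panels, each 19 mm thick, 263 mm deep and 1562 mm tall, stand 680 mm apart (outside-to-outside). Between them sit 5 shelves, each 24 mm thick and 263 mm deep, spanning the full gap between the sides. The bottom shelf rests on the floor (its underside at z = 0) and the clear gap between one shelf's top and the next shelf's underside is 341 mm.


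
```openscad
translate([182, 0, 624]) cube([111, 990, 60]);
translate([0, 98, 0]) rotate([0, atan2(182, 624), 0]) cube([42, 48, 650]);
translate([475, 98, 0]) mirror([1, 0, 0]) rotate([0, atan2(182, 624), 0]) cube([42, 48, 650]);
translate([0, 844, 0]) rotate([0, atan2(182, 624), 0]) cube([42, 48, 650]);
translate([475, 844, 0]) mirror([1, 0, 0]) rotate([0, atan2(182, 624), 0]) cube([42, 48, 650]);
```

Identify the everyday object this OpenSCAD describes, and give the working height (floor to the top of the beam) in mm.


A sawhorse. The overall height is 684 mm.

A beam across two mirrored pairs of raked legs — a sawhorse. The beam's underside is at z = 624 (matching the legs' vertical rise in atan2(182, 624)) and the beam is 60 mm tall, so its top is at 624 + 60 = 684 mm. The raked legs top out at the beam's underside, so that is the highest point.


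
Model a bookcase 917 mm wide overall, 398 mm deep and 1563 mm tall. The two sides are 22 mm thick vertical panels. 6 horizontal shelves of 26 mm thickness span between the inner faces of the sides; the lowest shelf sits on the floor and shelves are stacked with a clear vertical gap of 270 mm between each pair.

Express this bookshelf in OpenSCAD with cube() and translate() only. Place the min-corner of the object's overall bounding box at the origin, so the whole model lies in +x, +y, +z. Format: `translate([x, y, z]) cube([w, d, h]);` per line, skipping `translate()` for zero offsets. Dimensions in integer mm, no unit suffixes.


cube([22, 398, 1563]);
translate([895, 0, 0]) cube([22, 398, 1563]);
translate([22, 0, 0]) cube([873, 398, 26]);
translate([22, 0, 296]) cube([873, 398, 26]);
translate([22, 0, 592]) cube([873, 398, 26]);
translate([22, 0, 888]) cube([873, 398, 26]);
translate([22, 0, 1184]) cube([873, 398, 26]);
translate([22, 0, 1480]) cube([873, 398, 26]);


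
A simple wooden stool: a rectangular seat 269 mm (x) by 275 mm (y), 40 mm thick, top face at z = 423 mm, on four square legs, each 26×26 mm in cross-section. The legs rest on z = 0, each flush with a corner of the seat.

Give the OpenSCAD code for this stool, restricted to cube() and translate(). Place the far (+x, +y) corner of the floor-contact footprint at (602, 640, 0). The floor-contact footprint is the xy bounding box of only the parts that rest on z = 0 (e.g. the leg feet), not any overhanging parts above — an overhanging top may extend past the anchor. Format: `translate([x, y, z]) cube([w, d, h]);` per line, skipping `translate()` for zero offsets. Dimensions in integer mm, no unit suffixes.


// leg_h = 423 - 40 = 383
translate([333, 365, 383]) cube([269, 275, 40]);
translate([333, 365, 0]) cube([26, 26, 383]);
translate([576, 365, 0]) cube([26, 26, 383]);
translate([333, 614, 0]) cube([26, 26, 383]);
translate([576, 614, 0]) cube([26, 26, 383]);


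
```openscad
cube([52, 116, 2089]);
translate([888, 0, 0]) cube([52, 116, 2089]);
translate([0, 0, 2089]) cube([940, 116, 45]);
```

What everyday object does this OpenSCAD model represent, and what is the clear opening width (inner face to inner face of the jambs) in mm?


A door frame. The clear opening width is 836 mm.

Two 2089 mm tall posts with a header on top — a door frame. The left jamb is 52 mm wide at x = 0; the right jamb starts at x = 888. The clear opening is 888 − 52 = 836 mm.


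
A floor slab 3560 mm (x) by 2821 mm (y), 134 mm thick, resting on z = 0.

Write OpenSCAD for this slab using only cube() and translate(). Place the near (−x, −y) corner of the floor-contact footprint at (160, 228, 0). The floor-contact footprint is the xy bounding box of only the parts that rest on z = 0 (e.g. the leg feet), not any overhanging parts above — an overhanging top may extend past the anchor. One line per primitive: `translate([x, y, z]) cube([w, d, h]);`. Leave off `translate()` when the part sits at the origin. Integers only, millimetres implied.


translate([160, 228, 0]) cube([3560, 2821, 134]);


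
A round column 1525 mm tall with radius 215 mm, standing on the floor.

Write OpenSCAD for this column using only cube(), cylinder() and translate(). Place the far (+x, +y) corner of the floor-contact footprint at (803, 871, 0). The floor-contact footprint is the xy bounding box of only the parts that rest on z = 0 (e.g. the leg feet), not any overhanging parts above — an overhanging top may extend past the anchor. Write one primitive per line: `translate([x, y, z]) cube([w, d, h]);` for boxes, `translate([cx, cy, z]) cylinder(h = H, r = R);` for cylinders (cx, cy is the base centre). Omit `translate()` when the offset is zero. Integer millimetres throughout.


translate([588, 656, 0]) cylinder(h = 1525, r = 215);


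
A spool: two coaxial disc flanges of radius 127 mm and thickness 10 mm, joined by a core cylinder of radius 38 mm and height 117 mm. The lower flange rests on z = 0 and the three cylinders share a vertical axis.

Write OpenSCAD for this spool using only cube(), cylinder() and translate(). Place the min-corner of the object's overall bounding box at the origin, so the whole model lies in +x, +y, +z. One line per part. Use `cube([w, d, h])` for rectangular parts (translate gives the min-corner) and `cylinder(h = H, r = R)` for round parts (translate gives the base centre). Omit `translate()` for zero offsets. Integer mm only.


translate([127, 127, 0]) cylinder(h = 10, r = 127);
translate([127, 127, 10]) cylinder(h = 117, r = 38);
translate([127, 127, 127]) cylinder(h = 10, r = 127);


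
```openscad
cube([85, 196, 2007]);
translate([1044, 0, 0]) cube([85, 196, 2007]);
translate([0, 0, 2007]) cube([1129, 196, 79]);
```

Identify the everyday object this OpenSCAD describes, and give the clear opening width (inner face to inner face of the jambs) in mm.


A door frame. The clear opening width is 959 mm.

Two 2007 mm tall posts with a header on top — a door frame. The left jamb is 85 mm wide at x = 0; the right jamb starts at x = 1044. The clear opening is 1044 − 85 = 959 mm.


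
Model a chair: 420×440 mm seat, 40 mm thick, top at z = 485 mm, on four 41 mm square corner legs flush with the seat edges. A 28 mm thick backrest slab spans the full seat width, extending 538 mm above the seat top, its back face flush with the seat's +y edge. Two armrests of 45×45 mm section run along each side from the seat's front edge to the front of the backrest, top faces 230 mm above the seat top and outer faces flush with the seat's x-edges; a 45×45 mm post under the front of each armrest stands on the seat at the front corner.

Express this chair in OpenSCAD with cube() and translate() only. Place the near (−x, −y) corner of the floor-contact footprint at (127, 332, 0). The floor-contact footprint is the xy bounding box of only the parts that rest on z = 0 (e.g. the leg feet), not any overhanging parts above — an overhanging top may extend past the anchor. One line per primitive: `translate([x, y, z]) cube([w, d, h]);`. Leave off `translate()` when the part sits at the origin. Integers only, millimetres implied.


translate([127, 332, 445]) cube([420, 440, 40]);
translate([127, 332, 0]) cube([41, 41, 445]);
translate([506, 332, 0]) cube([41, 41, 445]);
translate([127, 731, 0]) cube([41, 41, 445]);
translate([506, 731, 0]) cube([41, 41, 445]);
translate([127, 744, 485]) cube([420, 28, 538]);
translate([127, 332, 670]) cube([45, 412, 45]);
translate([502, 332, 670]) cube([45, 412, 45]);
translate([127, 332, 485]) cube([45, 45, 185]);
translate([502, 332, 485]) cube([45, 45, 185]);


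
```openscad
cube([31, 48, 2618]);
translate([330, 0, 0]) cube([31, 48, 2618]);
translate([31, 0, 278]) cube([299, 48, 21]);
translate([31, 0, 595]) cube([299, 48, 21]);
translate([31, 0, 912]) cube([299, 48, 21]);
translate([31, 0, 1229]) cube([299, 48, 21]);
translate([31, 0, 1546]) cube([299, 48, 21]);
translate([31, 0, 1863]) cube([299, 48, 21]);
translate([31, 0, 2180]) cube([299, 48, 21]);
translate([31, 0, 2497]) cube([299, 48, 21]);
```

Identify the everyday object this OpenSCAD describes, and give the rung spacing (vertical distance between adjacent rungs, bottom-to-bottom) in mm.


A ladder. The rung spacing is 317 mm.

Two tall 31×48 posts with 8 short bars between them — a ladder. Adjacent rungs sit at z = 278 and z = 595, so the spacing is 595 − 278 = 317 mm.


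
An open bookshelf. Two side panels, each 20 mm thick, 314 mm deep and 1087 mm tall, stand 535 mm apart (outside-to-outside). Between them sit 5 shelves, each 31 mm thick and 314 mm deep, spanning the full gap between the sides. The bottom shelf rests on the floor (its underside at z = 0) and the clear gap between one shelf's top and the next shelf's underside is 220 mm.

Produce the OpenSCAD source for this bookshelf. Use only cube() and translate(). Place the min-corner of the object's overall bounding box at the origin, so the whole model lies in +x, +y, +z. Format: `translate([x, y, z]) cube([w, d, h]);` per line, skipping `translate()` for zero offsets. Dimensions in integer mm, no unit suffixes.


cube([20, 314, 1087]);
translate([515, 0, 0]) cube([20, 314, 1087]);
translate([20, 0, 0]) cube([495, 314, 31]);
translate([20, 0, 251]) cube([495, 314, 31]);
translate([20, 0, 502]) cube([495, 314, 31]);
translate([20, 0, 753]) cube([495, 314, 31]);
translate([20, 0, 1004]) cube([495, 314, 31]);


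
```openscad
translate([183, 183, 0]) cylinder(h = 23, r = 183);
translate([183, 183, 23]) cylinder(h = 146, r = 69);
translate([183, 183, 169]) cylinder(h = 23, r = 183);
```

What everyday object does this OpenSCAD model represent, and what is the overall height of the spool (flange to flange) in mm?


A spool. The overall height is 192 mm.

Three coaxial cylinders, large–small–large — a spool. Two 23 mm flanges and a 146 mm core give 23 + 146 + 23 = 192 mm.


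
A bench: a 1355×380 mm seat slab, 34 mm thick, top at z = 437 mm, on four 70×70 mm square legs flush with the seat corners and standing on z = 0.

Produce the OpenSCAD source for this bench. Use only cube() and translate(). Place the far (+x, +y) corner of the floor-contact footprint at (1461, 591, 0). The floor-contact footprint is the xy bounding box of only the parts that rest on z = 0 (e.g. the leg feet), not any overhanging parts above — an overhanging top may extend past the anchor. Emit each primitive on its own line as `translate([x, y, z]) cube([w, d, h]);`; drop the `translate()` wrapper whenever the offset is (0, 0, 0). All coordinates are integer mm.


translate([106, 211, 403]) cube([1355, 380, 34]);
translate([106, 211, 0]) cube([70, 70, 403]);
translate([106, 521, 0]) cube([70, 70, 403]);
translate([1391, 211, 0]) cube([70, 70, 403]);
translate([1391, 521, 0]) cube([70, 70, 403]);


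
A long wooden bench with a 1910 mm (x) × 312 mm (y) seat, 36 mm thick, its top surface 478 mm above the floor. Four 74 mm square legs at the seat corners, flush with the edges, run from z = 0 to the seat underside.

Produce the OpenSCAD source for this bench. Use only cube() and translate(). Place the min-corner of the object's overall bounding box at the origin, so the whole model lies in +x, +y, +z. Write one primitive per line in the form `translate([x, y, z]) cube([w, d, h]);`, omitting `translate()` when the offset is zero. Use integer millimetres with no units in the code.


translate([0, 0, 442]) cube([1910, 312, 36]);
cube([74, 74, 442]);
translate([0, 238, 0]) cube([74, 74, 442]);
translate([1836, 0, 0]) cube([74, 74, 442]);
translate([1836, 238, 0]) cube([74, 74, 442]);


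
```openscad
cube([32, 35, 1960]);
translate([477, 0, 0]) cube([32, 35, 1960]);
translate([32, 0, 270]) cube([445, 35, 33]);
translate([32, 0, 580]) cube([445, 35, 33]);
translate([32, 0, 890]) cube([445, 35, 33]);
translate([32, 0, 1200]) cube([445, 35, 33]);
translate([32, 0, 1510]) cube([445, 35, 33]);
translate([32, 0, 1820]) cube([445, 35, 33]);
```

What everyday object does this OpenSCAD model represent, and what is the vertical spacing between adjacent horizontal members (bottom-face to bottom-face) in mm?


A ladder. The rung spacing is 310 mm.

Two tall 32×35 posts with 6 short bars between them — a ladder. Adjacent rungs sit at z = 270 and z = 580, so the spacing is 580 − 270 = 310 mm.


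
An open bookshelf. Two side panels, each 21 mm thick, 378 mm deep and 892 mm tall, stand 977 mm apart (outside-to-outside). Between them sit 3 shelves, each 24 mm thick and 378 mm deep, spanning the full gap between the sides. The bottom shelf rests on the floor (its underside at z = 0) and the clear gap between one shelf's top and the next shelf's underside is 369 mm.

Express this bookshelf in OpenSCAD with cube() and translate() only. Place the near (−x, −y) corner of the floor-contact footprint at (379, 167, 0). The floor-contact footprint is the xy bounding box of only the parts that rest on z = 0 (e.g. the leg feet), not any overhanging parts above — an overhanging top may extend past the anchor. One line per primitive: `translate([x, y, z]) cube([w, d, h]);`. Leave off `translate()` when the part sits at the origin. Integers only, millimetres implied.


translate([379, 167, 0]) cube([21, 378, 892]);
translate([1335, 167, 0]) cube([21, 378, 892]);
translate([400, 167, 0]) cube([935, 378, 24]);
translate([400, 167, 393]) cube([935, 378, 24]);
translate([400, 167, 786]) cube([935, 378, 24]);


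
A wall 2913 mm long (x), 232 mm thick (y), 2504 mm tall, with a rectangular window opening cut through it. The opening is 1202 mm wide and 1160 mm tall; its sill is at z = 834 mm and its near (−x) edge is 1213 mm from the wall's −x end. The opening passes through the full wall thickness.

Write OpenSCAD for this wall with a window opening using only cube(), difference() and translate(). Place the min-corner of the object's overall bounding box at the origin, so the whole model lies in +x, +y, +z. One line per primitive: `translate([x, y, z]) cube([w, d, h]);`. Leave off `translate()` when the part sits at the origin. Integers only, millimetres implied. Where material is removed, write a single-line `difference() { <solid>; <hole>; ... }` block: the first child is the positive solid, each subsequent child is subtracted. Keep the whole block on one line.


difference() { cube([2913, 232, 2504]); translate([1213, 0, 834]) cube([1202, 232, 1160]); }


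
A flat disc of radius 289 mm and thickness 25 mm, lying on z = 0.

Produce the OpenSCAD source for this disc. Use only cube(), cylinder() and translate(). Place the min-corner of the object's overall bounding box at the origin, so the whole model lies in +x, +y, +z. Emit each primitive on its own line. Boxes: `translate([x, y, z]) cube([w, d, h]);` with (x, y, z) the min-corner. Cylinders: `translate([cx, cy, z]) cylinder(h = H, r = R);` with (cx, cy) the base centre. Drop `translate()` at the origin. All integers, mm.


translate([289, 289, 0]) cylinder(h = 25, r = 289);


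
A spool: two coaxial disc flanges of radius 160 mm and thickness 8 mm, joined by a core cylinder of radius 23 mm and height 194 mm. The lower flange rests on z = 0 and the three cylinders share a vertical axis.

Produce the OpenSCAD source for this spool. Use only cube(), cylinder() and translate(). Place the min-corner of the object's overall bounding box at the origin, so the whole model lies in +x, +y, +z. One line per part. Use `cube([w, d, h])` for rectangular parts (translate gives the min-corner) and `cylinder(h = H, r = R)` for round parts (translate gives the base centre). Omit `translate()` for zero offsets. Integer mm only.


translate([160, 160, 0]) cylinder(h = 8, r = 160);
translate([160, 160, 8]) cylinder(h = 194, r = 23);
translate([160, 160, 202]) cylinder(h = 8, r = 160);


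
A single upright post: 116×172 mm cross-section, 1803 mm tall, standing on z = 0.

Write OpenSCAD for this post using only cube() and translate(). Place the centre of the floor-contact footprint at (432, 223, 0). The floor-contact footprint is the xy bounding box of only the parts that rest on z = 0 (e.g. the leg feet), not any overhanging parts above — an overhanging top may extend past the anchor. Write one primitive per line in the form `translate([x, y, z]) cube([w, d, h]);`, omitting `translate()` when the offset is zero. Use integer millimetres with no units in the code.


translate([374, 137, 0]) cube([116, 172, 1803]);


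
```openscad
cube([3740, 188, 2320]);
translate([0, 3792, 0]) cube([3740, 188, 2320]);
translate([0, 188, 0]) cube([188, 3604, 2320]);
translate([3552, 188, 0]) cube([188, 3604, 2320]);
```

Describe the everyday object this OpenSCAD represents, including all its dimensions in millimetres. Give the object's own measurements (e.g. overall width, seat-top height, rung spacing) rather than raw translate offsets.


The wall frame of a small rectangular building: four walls, each 2320 mm tall and 188 mm thick, enclosing a footprint 3740 mm (x) by 3980 mm (y) outside-to-outside, with no floor or roof. The front and back walls (the −y and +y sides) span the full width; the two side walls fit between them.


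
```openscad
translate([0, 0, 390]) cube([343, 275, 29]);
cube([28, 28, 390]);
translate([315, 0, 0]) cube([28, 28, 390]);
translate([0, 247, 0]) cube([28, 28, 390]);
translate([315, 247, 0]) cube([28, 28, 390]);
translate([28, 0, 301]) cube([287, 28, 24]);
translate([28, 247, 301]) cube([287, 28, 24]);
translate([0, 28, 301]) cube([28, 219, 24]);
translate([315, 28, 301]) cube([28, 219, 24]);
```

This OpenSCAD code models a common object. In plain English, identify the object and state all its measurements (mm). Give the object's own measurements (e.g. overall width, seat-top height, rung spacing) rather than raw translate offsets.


A four-legged stool. The seat is a 343×275×29 mm slab whose top surface is at z = 419 mm; four square legs, each 28×28 mm in cross-section, run from the floor (z = 0) to the underside of the seat, each flush with a corner of the seat. Four stretchers, 28 mm wide and 24 mm tall, connect adjacent legs with their undersides at z = 301 mm, each running between the inner faces of the legs it joins and aligned with the legs' outer faces on the other axis.


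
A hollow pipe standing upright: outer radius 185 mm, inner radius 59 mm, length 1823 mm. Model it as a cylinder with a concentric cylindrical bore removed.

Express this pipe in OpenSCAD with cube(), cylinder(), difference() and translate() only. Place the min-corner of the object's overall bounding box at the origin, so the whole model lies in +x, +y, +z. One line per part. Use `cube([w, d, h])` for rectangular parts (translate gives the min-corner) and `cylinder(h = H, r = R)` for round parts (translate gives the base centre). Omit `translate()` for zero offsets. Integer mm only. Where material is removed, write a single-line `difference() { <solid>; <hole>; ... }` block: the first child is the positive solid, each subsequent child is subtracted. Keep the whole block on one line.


difference() { translate([185, 185, 0]) cylinder(h = 1823, r = 185); translate([185, 185, 0]) cylinder(h = 1823, r = 59); }


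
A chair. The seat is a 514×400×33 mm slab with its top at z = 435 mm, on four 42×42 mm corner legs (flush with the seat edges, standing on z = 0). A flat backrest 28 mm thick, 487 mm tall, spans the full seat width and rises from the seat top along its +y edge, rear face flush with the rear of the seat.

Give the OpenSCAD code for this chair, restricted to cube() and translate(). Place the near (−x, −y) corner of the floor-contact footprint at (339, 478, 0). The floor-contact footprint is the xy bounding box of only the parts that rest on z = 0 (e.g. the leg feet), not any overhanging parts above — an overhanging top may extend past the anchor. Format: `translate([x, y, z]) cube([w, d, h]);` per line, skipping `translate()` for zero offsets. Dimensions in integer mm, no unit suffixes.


// leg_h = 435 - 33 = 402
translate([339, 478, 402]) cube([514, 400, 33]);
translate([339, 478, 0]) cube([42, 42, 402]);
translate([811, 478, 0]) cube([42, 42, 402]);
translate([339, 836, 0]) cube([42, 42, 402]);
translate([811, 836, 0]) cube([42, 42, 402]);
translate([339, 850, 435]) cube([514, 28, 487]);


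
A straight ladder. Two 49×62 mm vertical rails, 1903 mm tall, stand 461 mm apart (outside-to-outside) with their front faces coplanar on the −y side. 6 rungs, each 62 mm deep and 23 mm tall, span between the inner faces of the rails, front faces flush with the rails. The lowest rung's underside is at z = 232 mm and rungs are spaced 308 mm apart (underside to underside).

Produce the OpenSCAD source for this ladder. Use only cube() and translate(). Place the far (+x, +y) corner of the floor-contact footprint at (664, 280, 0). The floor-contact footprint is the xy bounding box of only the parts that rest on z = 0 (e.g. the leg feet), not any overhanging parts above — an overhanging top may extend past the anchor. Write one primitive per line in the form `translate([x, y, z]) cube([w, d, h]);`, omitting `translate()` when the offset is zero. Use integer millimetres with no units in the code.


translate([203, 218, 0]) cube([49, 62, 1903]);
translate([615, 218, 0]) cube([49, 62, 1903]);
translate([252, 218, 232]) cube([363, 62, 23]);
translate([252, 218, 540]) cube([363, 62, 23]);
translate([252, 218, 848]) cube([363, 62, 23]);
translate([252, 218, 1156]) cube([363, 62, 23]);
translate([252, 218, 1464]) cube([363, 62, 23]);
translate([252, 218, 1772]) cube([363, 62, 23]);


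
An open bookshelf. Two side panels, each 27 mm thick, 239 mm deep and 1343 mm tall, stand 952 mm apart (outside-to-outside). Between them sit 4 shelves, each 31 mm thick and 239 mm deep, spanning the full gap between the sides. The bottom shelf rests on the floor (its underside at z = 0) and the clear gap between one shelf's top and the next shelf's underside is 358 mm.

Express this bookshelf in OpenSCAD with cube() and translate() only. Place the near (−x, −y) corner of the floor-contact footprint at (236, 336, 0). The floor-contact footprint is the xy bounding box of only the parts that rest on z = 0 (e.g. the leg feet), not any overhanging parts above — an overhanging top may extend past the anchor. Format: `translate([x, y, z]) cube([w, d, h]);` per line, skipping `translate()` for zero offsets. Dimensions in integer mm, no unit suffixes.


translate([236, 336, 0]) cube([27, 239, 1343]);
translate([1161, 336, 0]) cube([27, 239, 1343]);
translate([263, 336, 0]) cube([898, 239, 31]);
translate([263, 336, 389]) cube([898, 239, 31]);
translate([263, 336, 778]) cube([898, 239, 31]);
translate([263, 336, 1167]) cube([898, 239, 31]);


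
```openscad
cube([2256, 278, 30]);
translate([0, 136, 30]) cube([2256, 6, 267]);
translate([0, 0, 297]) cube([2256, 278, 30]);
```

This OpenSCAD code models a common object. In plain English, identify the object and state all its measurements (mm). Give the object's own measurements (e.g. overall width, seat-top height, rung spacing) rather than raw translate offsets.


An I-beam lying along x, 2256 mm long. Overall section height 327 mm. Two flanges 278 mm wide (y) and 30 mm thick, one on the floor and one at the top; a web 6 mm thick runs between them, centred on the flange width.


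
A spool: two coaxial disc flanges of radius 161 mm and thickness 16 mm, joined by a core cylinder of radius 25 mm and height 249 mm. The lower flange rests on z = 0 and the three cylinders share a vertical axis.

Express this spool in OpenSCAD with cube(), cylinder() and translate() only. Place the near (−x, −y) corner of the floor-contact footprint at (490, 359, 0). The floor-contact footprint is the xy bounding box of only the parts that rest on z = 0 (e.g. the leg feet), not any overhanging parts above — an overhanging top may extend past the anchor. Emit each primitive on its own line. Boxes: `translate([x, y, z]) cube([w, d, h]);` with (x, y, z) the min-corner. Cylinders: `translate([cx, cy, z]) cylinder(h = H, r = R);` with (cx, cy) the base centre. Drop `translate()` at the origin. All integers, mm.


translate([651, 520, 0]) cylinder(h = 16, r = 161);
translate([651, 520, 16]) cylinder(h = 249, r = 25);
translate([651, 520, 265]) cylinder(h = 16, r = 161);


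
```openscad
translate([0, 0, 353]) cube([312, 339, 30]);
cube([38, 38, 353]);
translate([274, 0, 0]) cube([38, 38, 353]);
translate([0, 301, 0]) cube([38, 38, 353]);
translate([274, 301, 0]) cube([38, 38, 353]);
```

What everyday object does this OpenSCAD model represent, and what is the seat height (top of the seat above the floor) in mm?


A stool. The seat height is 383 mm.

A 312×339×30 slab at z = 353 on four corner posts — a stool. The seat top is 353 + 30 = 383 mm.
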